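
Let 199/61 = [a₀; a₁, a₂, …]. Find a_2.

199 = 3·61 + 16   →  a_0 = 3
61 = 3·16 + 13   →  a_1 = 3
16 = 1·13 + 3   →  a_2 = 1

1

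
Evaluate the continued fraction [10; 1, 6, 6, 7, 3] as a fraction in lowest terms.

Fold from the inside: start with 3/1.
  7 + 1/3 = 22/3
  6 + 3/22 = 135/22
  6 + 22/135 = 832/135
  1 + 135/832 = 967/832
  10 + 832/967 = 10502/967

10502/967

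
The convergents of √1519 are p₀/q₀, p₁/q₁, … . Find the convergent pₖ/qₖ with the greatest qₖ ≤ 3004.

117001/3002

√1519 = [38; 1, 37, 1, 76, …] (period length 4).
Convergents:
  p_0/q_0 = 38/1
  p_1/q_1 = 39/1
  p_2/q_2 = 1481/38
  p_3/q_3 = 1520/39
  p_4/q_4 = 117001/3002
  p_5/q_5 = 118521/3041
q_4 = 3002 ≤ 3004 < 3041 = q_5, so the answer is 117001/3002.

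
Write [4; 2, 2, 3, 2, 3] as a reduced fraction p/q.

591/134

Using pₖ = aₖpₖ₋₁ + pₖ₋₂ and qₖ = aₖqₖ₋₁ + qₖ₋₂:
  k=0: a=4, p=4, q=1
  k=1: a=2, p=9, q=2
  k=2: a=2, p=22, q=5
  k=3: a=3, p=75, q=17
  k=4: a=2, p=172, q=39
  k=5: a=3, p=591, q=134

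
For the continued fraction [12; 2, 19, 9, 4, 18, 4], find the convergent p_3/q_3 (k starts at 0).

4408/353

Using pₖ = aₖpₖ₋₁ + pₖ₋₂, qₖ = aₖqₖ₋₁ + qₖ₋₂ (with p₋₁=1, p₋₂=0, q₋₁=0, q₋₂=1):
  k=0: a=12, p=12, q=1
  k=1: a=2, p=25, q=2
  k=2: a=19, p=487, q=39
  k=3: a=9, p=4408, q=353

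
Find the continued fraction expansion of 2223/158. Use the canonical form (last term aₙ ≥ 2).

2223 = 14·158 + 11
158 = 14·11 + 4
11 = 2·4 + 3
4 = 1·3 + 1
3 = 3·1 + 0  (stop)
So 2223/158 = [14; 14, 2, 1, 3].

[14; 14, 2, 1, 3]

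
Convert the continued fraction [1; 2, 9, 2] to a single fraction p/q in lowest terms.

Fold from the inside: start with 2/1.
  9 + 1/2 = 19/2
  2 + 2/19 = 40/19
  1 + 19/40 = 59/40

59/40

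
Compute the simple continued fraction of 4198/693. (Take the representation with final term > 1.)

[6; 17, 3, 13]

4198 = 6×693 + 40
693 = 17×40 + 13
40 = 3×13 + 1
13 = 13×1 + 0  (stop)
So 4198/693 = [6; 17, 3, 13].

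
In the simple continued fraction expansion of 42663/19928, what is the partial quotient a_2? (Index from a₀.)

10

42663 = 2·19928 + 2807   →  a_0 = 2
19928 = 7·2807 + 279   →  a_1 = 7
2807 = 10·279 + 17   →  a_2 = 10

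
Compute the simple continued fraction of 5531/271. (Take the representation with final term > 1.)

5531 = 20*271 + 111
271 = 2*111 + 49
111 = 2*49 + 13
49 = 3*13 + 10
13 = 1*10 + 3
10 = 3*3 + 1
3 = 3*1 + 0  (stop)
So 5531/271 = [20; 2, 2, 3, 1, 3, 3].

[20; 2, 2, 3, 1, 3, 3]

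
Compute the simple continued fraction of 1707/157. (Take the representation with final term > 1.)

[10; 1, 6, 1, 5, 1, 2]

1707 = 10*157 + 137
157 = 1*137 + 20
137 = 6*20 + 17
20 = 1*17 + 3
17 = 5*3 + 2
3 = 1*2 + 1
2 = 2*1 + 0  (stop)
So 1707/157 = [10; 1, 6, 1, 5, 1, 2].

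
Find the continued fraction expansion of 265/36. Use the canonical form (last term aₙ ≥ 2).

[7; 2, 1, 3, 3]

265 = 7×36 + 13
36 = 2×13 + 10
13 = 1×10 + 3
10 = 3×3 + 1
3 = 3×1 + 0  (stop)
So 265/36 = [7; 2, 1, 3, 3].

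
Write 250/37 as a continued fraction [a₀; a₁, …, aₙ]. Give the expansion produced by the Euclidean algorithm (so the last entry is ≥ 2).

[6; 1, 3, 9]

250 = 6·37 + 28
37 = 1·28 + 9
28 = 3·9 + 1
9 = 9·1 + 0  (stop)
So 250/37 = [6; 1, 3, 9].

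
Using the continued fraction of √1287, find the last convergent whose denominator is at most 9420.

164737/4592

√1287 = [35; 1, 6, 1, 70, …] (period length 4).
Convergents:
  p_0/q_0 = 35/1
  p_1/q_1 = 36/1
  p_2/q_2 = 251/7
  p_3/q_3 = 287/8
  p_4/q_4 = 20341/567
  p_5/q_5 = 20628/575
  p_6/q_6 = 144109/4017
  p_7/q_7 = 164737/4592
  p_8/q_8 = 11675699/325457
q_7 = 4592 ≤ 9420 < 325457 = q_8, so the answer is 164737/4592.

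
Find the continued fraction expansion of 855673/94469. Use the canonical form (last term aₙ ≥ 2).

[9; 17, 3, 18, 2, 2, 19]

855673 = 9·94469 + 5452
94469 = 17·5452 + 1785
5452 = 3·1785 + 97
1785 = 18·97 + 39
97 = 2·39 + 19
39 = 2·19 + 1
19 = 19·1 + 0  (stop)
So 855673/94469 = [9; 17, 3, 18, 2, 2, 19].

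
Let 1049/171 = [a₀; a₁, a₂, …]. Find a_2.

1049 = 6·171 + 23   →  a_0 = 6
171 = 7·23 + 10   →  a_1 = 7
23 = 2·10 + 3   →  a_2 = 2

2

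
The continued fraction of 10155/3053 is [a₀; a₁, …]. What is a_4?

10155 = 3·3053 + 996   →  a_0 = 3
3053 = 3·996 + 65   →  a_1 = 3
996 = 15·65 + 21   →  a_2 = 15
65 = 3·21 + 2   →  a_3 = 3
21 = 10·2 + 1   →  a_4 = 10

10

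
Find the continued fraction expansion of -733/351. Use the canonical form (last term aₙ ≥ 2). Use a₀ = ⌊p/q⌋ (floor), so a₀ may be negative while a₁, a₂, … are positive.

-733 = -3×351 + 320
351 = 1×320 + 31
320 = 10×31 + 10
31 = 3×10 + 1
10 = 10×1 + 0  (stop)
So -733/351 = [-3; 1, 10, 3, 10].

[-3; 1, 10, 3, 10]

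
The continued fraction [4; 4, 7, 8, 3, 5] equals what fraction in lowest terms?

16631/3921

Fold from the inside: start with 5/1.
  3 + 1/5 = 16/5
  8 + 5/16 = 133/16
  7 + 16/133 = 947/133
  4 + 133/947 = 3921/947
  4 + 947/3921 = 16631/3921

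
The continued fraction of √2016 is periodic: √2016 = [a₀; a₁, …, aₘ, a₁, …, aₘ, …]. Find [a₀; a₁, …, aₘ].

[44; 1, 8, 1, 88]

a₀ = ⌊√2016⌋ = 44.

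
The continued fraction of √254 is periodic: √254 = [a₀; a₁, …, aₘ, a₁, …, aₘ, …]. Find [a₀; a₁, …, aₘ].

a₀ = ⌊√254⌋ = 15.
With m₀=0, d₀=1 and mₖ₊₁ = dₖaₖ − mₖ, dₖ₊₁ = (n − mₖ₊₁²)/dₖ, aₖ₊₁ = ⌊(a₀+mₖ₊₁)/dₖ₊₁⌋:
  k=1: m=15, d=29, a=1
  k=2: m=14, d=2, a=14
  k=3: m=14, d=29, a=1
  k=4: m=15, d=1, a=30
d=1 and a=2a₀=30 at k=4, so the next step gives (m, d) = (15, 29) again — its k=1 value — and the period has length 4.

[15; 1, 14, 1, 30]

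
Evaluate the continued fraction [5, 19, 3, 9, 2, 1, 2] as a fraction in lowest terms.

22743/4502

Using pₖ = aₖpₖ₋₁ + pₖ₋₂ and qₖ = aₖqₖ₋₁ + qₖ₋₂:
  k=0: a=5, p=5, q=1
  k=1: a=19, p=96, q=19
  k=2: a=3, p=293, q=58
  k=3: a=9, p=2733, q=541
  k=4: a=2, p=5759, q=1140
  k=5: a=1, p=8492, q=1681
  k=6: a=2, p=22743, q=4502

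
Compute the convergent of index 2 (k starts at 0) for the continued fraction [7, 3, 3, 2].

73/10

Using pₖ = aₖpₖ₋₁ + pₖ₋₂, qₖ = aₖqₖ₋₁ + qₖ₋₂ (with p₋₁=1, p₋₂=0, q₋₁=0, q₋₂=1):
  k=0: a=7, p=7, q=1
  k=1: a=3, p=22, q=3
  k=2: a=3, p=73, q=10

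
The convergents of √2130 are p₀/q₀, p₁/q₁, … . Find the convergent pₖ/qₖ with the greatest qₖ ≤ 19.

600/13

√2130 = [46; 6, 1, 1, 2, 1, 1, 6, 92, …] (period length 8).
Convergents:
  p_0/q_0 = 46/1
  p_1/q_1 = 277/6
  p_2/q_2 = 323/7
  p_3/q_3 = 600/13
  p_4/q_4 = 1523/33
q_3 = 13 ≤ 19 < 33 = q_4, so the answer is 600/13.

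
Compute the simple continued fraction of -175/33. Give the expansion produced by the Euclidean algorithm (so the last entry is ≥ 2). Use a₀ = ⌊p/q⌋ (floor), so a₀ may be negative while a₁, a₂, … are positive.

-175 = -6×33 + 23
33 = 1×23 + 10
23 = 2×10 + 3
10 = 3×3 + 1
3 = 3×1 + 0  (stop)
So -175/33 = [-6; 1, 2, 3, 3].

[-6; 1, 2, 3, 3]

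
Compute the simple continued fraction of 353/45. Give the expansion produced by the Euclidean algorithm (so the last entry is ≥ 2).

353 = 7×45 + 38
45 = 1×38 + 7
38 = 5×7 + 3
7 = 2×3 + 1
3 = 3×1 + 0  (stop)
So 353/45 = [7; 1, 5, 2, 3].

[7; 1, 5, 2, 3]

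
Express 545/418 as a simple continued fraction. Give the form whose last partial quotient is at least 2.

545 = 1×418 + 127
418 = 3×127 + 37
127 = 3×37 + 16
37 = 2×16 + 5
16 = 3×5 + 1
5 = 5×1 + 0  (stop)
So 545/418 = [1; 3, 3, 2, 3, 5].

[1; 3, 3, 2, 3, 5]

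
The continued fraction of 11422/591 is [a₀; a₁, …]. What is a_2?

16

11422 = 19·591 + 193   →  a_0 = 19
591 = 3·193 + 12   →  a_1 = 3
193 = 16·12 + 1   →  a_2 = 16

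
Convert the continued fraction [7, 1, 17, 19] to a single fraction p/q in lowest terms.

2725/343

Fold from the inside: start with 19/1.
  17 + 1/19 = 324/19
  1 + 19/324 = 343/324
  7 + 324/343 = 2725/343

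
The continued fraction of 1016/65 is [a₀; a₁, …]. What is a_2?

1016 = 15·65 + 41   →  a_0 = 15
65 = 1·41 + 24   →  a_1 = 1
41 = 1·24 + 17   →  a_2 = 1

1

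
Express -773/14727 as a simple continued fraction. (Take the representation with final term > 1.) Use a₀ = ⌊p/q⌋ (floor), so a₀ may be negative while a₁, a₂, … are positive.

-773 = -1·14727 + 13954
14727 = 1·13954 + 773
13954 = 18·773 + 40
773 = 19·40 + 13
40 = 3·13 + 1
13 = 13·1 + 0  (stop)
So -773/14727 = [-1; 1, 18, 19, 3, 13].

[-1; 1, 18, 19, 3, 13]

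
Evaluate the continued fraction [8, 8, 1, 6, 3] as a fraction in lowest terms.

1582/195

Fold from the inside: start with 3/1.
  6 + 1/3 = 19/3
  1 + 3/19 = 22/19
  8 + 19/22 = 195/22
  8 + 22/195 = 1582/195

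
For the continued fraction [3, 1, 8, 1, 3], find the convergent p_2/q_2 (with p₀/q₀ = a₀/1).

Using pₖ = aₖpₖ₋₁ + pₖ₋₂, qₖ = aₖqₖ₋₁ + qₖ₋₂ (with p₋₁=1, p₋₂=0, q₋₁=0, q₋₂=1):
  k=0: a=3, p=3, q=1
  k=1: a=1, p=4, q=1
  k=2: a=8, p=35, q=9

35/9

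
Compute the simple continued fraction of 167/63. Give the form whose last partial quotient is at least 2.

[2; 1, 1, 1, 6, 3]

167 = 2*63 + 41
63 = 1*41 + 22
41 = 1*22 + 19
22 = 1*19 + 3
19 = 6*3 + 1
3 = 3*1 + 0  (stop)
So 167/63 = [2; 1, 1, 1, 6, 3].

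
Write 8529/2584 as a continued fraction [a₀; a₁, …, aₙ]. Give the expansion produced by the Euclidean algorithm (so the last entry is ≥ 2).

[3; 3, 3, 14, 18]

8529 = 3×2584 + 777
2584 = 3×777 + 253
777 = 3×253 + 18
253 = 14×18 + 1
18 = 18×1 + 0  (stop)
So 8529/2584 = [3; 3, 3, 14, 18].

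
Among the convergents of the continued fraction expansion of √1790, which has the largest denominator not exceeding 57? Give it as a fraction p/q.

550/13

√1790 = [42; 3, 4, 8, 4, 3, 84, …] (period length 6).
Convergents:
  p_0/q_0 = 42/1
  p_1/q_1 = 127/3
  p_2/q_2 = 550/13
  p_3/q_3 = 4527/107
q_2 = 13 ≤ 57 < 107 = q_3, so the answer is 550/13.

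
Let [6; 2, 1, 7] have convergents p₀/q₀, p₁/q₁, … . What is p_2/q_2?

Using pₖ = aₖpₖ₋₁ + pₖ₋₂, qₖ = aₖqₖ₋₁ + qₖ₋₂ (with p₋₁=1, p₋₂=0, q₋₁=0, q₋₂=1):
  k=0: a=6, p=6, q=1
  k=1: a=2, p=13, q=2
  k=2: a=1, p=19, q=3

19/3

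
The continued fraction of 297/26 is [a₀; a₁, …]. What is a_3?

1

297 = 11·26 + 11   →  a_0 = 11
26 = 2·11 + 4   →  a_1 = 2
11 = 2·4 + 3   →  a_2 = 2
4 = 1·3 + 1   →  a_3 = 1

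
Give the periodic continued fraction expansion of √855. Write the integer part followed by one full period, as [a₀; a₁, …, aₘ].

[29; 4, 6, 4, 58]

a₀ = ⌊√855⌋ = 29.
With m₀=0, d₀=1 and mₖ₊₁ = dₖaₖ − mₖ, dₖ₊₁ = (n − mₖ₊₁²)/dₖ, aₖ₊₁ = ⌊(a₀+mₖ₊₁)/dₖ₊₁⌋:
  k=1: m=29, d=14, a=4
  k=2: m=27, d=9, a=6
  k=3: m=27, d=14, a=4
  k=4: m=29, d=1, a=58
d=1 and a=2a₀=58 at k=4, so the next step gives (m, d) = (29, 14) again — its k=1 value — and the period has length 4.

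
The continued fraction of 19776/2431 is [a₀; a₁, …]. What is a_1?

7

19776 = 8·2431 + 328   →  a_0 = 8
2431 = 7·328 + 135   →  a_1 = 7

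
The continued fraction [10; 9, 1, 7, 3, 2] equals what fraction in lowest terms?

Fold from the inside: start with 2/1.
  3 + 1/2 = 7/2
  7 + 2/7 = 51/7
  1 + 7/51 = 58/51
  9 + 51/58 = 573/58
  10 + 58/573 = 5788/573

5788/573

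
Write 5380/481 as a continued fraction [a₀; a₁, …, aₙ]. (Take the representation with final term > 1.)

5380 = 11×481 + 89
481 = 5×89 + 36
89 = 2×36 + 17
36 = 2×17 + 2
17 = 8×2 + 1
2 = 2×1 + 0  (stop)
So 5380/481 = [11; 5, 2, 2, 8, 2].

[11; 5, 2, 2, 8, 2]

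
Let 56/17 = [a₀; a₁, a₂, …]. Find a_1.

3

56 = 3·17 + 5   →  a_0 = 3
17 = 3·5 + 2   →  a_1 = 3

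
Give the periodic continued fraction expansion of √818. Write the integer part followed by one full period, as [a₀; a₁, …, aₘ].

a₀ = ⌊√818⌋ = 28.

[28; 1, 1, 1, 1, 56]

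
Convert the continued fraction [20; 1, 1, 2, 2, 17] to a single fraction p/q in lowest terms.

4302/209

Using pₖ = aₖpₖ₋₁ + pₖ₋₂ and qₖ = aₖqₖ₋₁ + qₖ₋₂:
  k=0: a=20, p=20, q=1
  k=1: a=1, p=21, q=1
  k=2: a=1, p=41, q=2
  k=3: a=2, p=103, q=5
  k=4: a=2, p=247, q=12
  k=5: a=17, p=4302, q=209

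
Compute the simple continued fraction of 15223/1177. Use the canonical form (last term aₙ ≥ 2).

15223 = 12·1177 + 1099
1177 = 1·1099 + 78
1099 = 14·78 + 7
78 = 11·7 + 1
7 = 7·1 + 0  (stop)
So 15223/1177 = [12; 1, 14, 11, 7].

[12; 1, 14, 11, 7]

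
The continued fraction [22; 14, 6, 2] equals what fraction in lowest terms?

4061/184

Fold from the inside: start with 2/1.
  6 + 1/2 = 13/2
  14 + 2/13 = 184/13
  22 + 13/184 = 4061/184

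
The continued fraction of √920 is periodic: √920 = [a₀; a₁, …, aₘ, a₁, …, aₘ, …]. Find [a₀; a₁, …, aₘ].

[30; 3, 60]

a₀ = ⌊√920⌋ = 30.
With m₀=0, d₀=1 and mₖ₊₁ = dₖaₖ − mₖ, dₖ₊₁ = (n − mₖ₊₁²)/dₖ, aₖ₊₁ = ⌊(a₀+mₖ₊₁)/dₖ₊₁⌋:
  k=1: m=30, d=20, a=3
  k=2: m=30, d=1, a=60
d=1 and a=2a₀=60 at k=2, so the next step gives (m, d) = (30, 20) again — its k=1 value — and the period has length 2.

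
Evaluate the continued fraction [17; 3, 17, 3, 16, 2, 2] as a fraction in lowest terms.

230415/13298

Using pₖ = aₖpₖ₋₁ + pₖ₋₂ and qₖ = aₖqₖ₋₁ + qₖ₋₂:
  k=0: a=17, p=17, q=1
  k=1: a=3, p=52, q=3
  k=2: a=17, p=901, q=52
  k=3: a=3, p=2755, q=159
  k=4: a=16, p=44981, q=2596
  k=5: a=2, p=92717, q=5351
  k=6: a=2, p=230415, q=13298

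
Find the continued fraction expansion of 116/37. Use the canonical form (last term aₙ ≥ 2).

116 = 3·37 + 5
37 = 7·5 + 2
5 = 2·2 + 1
2 = 2·1 + 0  (stop)
So 116/37 = [3; 7, 2, 2].

[3; 7, 2, 2]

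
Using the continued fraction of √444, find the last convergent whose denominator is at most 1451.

12411/589

√444 = [21; 14, 42, …] (period length 2).
Convergents:
  p_0/q_0 = 21/1
  p_1/q_1 = 295/14
  p_2/q_2 = 12411/589
  p_3/q_3 = 174049/8260
q_2 = 589 ≤ 1451 < 8260 = q_3, so the answer is 12411/589.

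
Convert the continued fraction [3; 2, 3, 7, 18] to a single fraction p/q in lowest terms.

3174/925

Fold from the inside: start with 18/1.
  7 + 1/18 = 127/18
  3 + 18/127 = 399/127
  2 + 127/399 = 925/399
  3 + 399/925 = 3174/925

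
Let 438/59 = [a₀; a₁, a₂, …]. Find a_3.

1

438 = 7·59 + 25   →  a_0 = 7
59 = 2·25 + 9   →  a_1 = 2
25 = 2·9 + 7   →  a_2 = 2
9 = 1·7 + 2   →  a_3 = 1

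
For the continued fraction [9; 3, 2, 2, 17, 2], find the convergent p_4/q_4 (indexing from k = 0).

2751/296

Using pₖ = aₖpₖ₋₁ + pₖ₋₂, qₖ = aₖqₖ₋₁ + qₖ₋₂ (with p₋₁=1, p₋₂=0, q₋₁=0, q₋₂=1):
  k=0: a=9, p=9, q=1
  k=1: a=3, p=28, q=3
  k=2: a=2, p=65, q=7
  k=3: a=2, p=158, q=17
  k=4: a=17, p=2751, q=296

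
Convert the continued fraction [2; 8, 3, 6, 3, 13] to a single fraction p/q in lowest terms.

14089/6645

Fold from the inside: start with 13/1.
  3 + 1/13 = 40/13
  6 + 13/40 = 253/40
  3 + 40/253 = 799/253
  8 + 253/799 = 6645/799
  2 + 799/6645 = 14089/6645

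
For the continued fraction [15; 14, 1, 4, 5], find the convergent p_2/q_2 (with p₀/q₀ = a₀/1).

Using pₖ = aₖpₖ₋₁ + pₖ₋₂, qₖ = aₖqₖ₋₁ + qₖ₋₂ (with p₋₁=1, p₋₂=0, q₋₁=0, q₋₂=1):
  k=0: a=15, p=15, q=1
  k=1: a=14, p=211, q=14
  k=2: a=1, p=226, q=15

226/15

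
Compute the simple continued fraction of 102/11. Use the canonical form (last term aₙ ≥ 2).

102 = 9·11 + 3
11 = 3·3 + 2
3 = 1·2 + 1
2 = 2·1 + 0  (stop)
So 102/11 = [9; 3, 1, 2].

[9; 3, 1, 2]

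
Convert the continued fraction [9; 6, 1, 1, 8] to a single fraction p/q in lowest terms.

1016/111

Fold from the inside: start with 8/1.
  1 + 1/8 = 9/8
  1 + 8/9 = 17/9
  6 + 9/17 = 111/17
  9 + 17/111 = 1016/111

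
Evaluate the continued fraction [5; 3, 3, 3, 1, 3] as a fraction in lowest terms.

859/162

Fold from the inside: start with 3/1.
  1 + 1/3 = 4/3
  3 + 3/4 = 15/4
  3 + 4/15 = 49/15
  3 + 15/49 = 162/49
  5 + 49/162 = 859/162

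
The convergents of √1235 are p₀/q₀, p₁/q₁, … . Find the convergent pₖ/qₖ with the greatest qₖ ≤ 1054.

√1235 = [35; 7, 70, …] (period length 2).
Convergents:
  p_0/q_0 = 35/1
  p_1/q_1 = 246/7
  p_2/q_2 = 17255/491
  p_3/q_3 = 121031/3444
q_2 = 491 ≤ 1054 < 3444 = q_3, so the answer is 17255/491.

17255/491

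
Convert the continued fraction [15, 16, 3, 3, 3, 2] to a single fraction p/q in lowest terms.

Using pₖ = aₖpₖ₋₁ + pₖ₋₂ and qₖ = aₖqₖ₋₁ + qₖ₋₂:
  k=0: a=15, p=15, q=1
  k=1: a=16, p=241, q=16
  k=2: a=3, p=738, q=49
  k=3: a=3, p=2455, q=163
  k=4: a=3, p=8103, q=538
  k=5: a=2, p=18661, q=1239

18661/1239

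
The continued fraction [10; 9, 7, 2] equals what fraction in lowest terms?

1385/137

Using pₖ = aₖpₖ₋₁ + pₖ₋₂ and qₖ = aₖqₖ₋₁ + qₖ₋₂:
  k=0: a=10, p=10, q=1
  k=1: a=9, p=91, q=9
  k=2: a=7, p=647, q=64
  k=3: a=2, p=1385, q=137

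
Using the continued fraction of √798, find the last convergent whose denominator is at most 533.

6356/225

√798 = [28; 4, 56, …] (period length 2).
Convergents:
  p_0/q_0 = 28/1
  p_1/q_1 = 113/4
  p_2/q_2 = 6356/225
  p_3/q_3 = 25537/904
q_2 = 225 ≤ 533 < 904 = q_3, so the answer is 6356/225.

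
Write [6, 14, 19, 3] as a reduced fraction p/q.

4948/815

Using pₖ = aₖpₖ₋₁ + pₖ₋₂ and qₖ = aₖqₖ₋₁ + qₖ₋₂:
  k=0: a=6, p=6, q=1
  k=1: a=14, p=85, q=14
  k=2: a=19, p=1621, q=267
  k=3: a=3, p=4948, q=815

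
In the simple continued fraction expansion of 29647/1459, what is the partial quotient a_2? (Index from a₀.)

29647 = 20·1459 + 467   →  a_0 = 20
1459 = 3·467 + 58   →  a_1 = 3
467 = 8·58 + 3   →  a_2 = 8

8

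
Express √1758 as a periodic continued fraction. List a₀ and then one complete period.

[41; 1, 12, 1, 82]

a₀ = ⌊√1758⌋ = 41.
With m₀=0, d₀=1 and mₖ₊₁ = dₖaₖ − mₖ, dₖ₊₁ = (n − mₖ₊₁²)/dₖ, aₖ₊₁ = ⌊(a₀+mₖ₊₁)/dₖ₊₁⌋:
  k=1: m=41, d=77, a=1
  k=2: m=36, d=6, a=12
  k=3: m=36, d=77, a=1
  k=4: m=41, d=1, a=82
d=1 and a=2a₀=82 at k=4, so the next step gives (m, d) = (41, 77) again — its k=1 value — and the period has length 4.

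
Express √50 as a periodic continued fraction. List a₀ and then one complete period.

[7; 14]

a₀ = ⌊√50⌋ = 7.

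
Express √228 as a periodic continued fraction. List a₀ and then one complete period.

a₀ = ⌊√228⌋ = 15.
With m₀=0, d₀=1 and mₖ₊₁ = dₖaₖ − mₖ, dₖ₊₁ = (n − mₖ₊₁²)/dₖ, aₖ₊₁ = ⌊(a₀+mₖ₊₁)/dₖ₊₁⌋:
  k=1: m=15, d=3, a=10
  k=2: m=15, d=1, a=30
d=1 and a=2a₀=30 at k=2, so the next step gives (m, d) = (15, 3) again — its k=1 value — and the period has length 2.

[15; 10, 30]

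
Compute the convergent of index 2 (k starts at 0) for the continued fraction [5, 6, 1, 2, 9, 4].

Using pₖ = aₖpₖ₋₁ + pₖ₋₂, qₖ = aₖqₖ₋₁ + qₖ₋₂ (with p₋₁=1, p₋₂=0, q₋₁=0, q₋₂=1):
  k=0: a=5, p=5, q=1
  k=1: a=6, p=31, q=6
  k=2: a=1, p=36, q=7

36/7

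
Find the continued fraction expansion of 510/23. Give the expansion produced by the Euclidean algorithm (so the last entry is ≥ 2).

510 = 22·23 + 4
23 = 5·4 + 3
4 = 1·3 + 1
3 = 3·1 + 0  (stop)
So 510/23 = [22; 5, 1, 3].

[22; 5, 1, 3]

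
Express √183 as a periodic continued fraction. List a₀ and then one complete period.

a₀ = ⌊√183⌋ = 13.
With m₀=0, d₀=1 and mₖ₊₁ = dₖaₖ − mₖ, dₖ₊₁ = (n − mₖ₊₁²)/dₖ, aₖ₊₁ = ⌊(a₀+mₖ₊₁)/dₖ₊₁⌋:
  k=1: m=13, d=14, a=1
  k=2: m=1, d=13, a=1
  k=3: m=12, d=3, a=8
  k=4: m=12, d=13, a=1
  k=5: m=1, d=14, a=1
  k=6: m=13, d=1, a=26
d=1 and a=2a₀=26 at k=6, so the next step gives (m, d) = (13, 14) again — its k=1 value — and the period has length 6.

[13; 1, 1, 8, 1, 1, 26]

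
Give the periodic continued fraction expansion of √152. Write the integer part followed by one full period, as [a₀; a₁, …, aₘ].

a₀ = ⌊√152⌋ = 12.
With m₀=0, d₀=1 and mₖ₊₁ = dₖaₖ − mₖ, dₖ₊₁ = (n − mₖ₊₁²)/dₖ, aₖ₊₁ = ⌊(a₀+mₖ₊₁)/dₖ₊₁⌋:
  k=1: m=12, d=8, a=3
  k=2: m=12, d=1, a=24
d=1 and a=2a₀=24 at k=2, so the next step gives (m, d) = (12, 8) again — its k=1 value — and the period has length 2.

[12; 3, 24]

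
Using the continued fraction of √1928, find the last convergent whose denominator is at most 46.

√1928 = [43; 1, 9, 1, 86, …] (period length 4).
Convergents:
  p_0/q_0 = 43/1
  p_1/q_1 = 44/1
  p_2/q_2 = 439/10
  p_3/q_3 = 483/11
  p_4/q_4 = 41977/956
q_3 = 11 ≤ 46 < 956 = q_4, so the answer is 483/11.

483/11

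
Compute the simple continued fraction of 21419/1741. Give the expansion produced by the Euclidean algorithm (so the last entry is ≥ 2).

[12; 3, 3, 3, 2, 2, 9]

21419 = 12×1741 + 527
1741 = 3×527 + 160
527 = 3×160 + 47
160 = 3×47 + 19
47 = 2×19 + 9
19 = 2×9 + 1
9 = 9×1 + 0  (stop)
So 21419/1741 = [12; 3, 3, 3, 2, 2, 9].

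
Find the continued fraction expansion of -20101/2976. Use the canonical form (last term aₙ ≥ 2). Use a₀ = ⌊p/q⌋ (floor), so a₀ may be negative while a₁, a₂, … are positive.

-20101 = -7·2976 + 731
2976 = 4·731 + 52
731 = 14·52 + 3
52 = 17·3 + 1
3 = 3·1 + 0  (stop)
So -20101/2976 = [-7; 4, 14, 17, 3].

[-7; 4, 14, 17, 3]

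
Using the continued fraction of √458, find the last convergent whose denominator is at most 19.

107/5

√458 = [21; 2, 2, 42, …] (period length 3).
Convergents:
  p_0/q_0 = 21/1
  p_1/q_1 = 43/2
  p_2/q_2 = 107/5
  p_3/q_3 = 4537/212
q_2 = 5 ≤ 19 < 212 = q_3, so the answer is 107/5.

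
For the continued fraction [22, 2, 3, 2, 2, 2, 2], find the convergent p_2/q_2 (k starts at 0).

157/7

Using pₖ = aₖpₖ₋₁ + pₖ₋₂, qₖ = aₖqₖ₋₁ + qₖ₋₂ (with p₋₁=1, p₋₂=0, q₋₁=0, q₋₂=1):
  k=0: a=22, p=22, q=1
  k=1: a=2, p=45, q=2
  k=2: a=3, p=157, q=7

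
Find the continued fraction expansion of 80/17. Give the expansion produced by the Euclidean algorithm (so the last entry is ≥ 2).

[4; 1, 2, 2, 2]

80 = 4×17 + 12
17 = 1×12 + 5
12 = 2×5 + 2
5 = 2×2 + 1
2 = 2×1 + 0  (stop)
So 80/17 = [4; 1, 2, 2, 2].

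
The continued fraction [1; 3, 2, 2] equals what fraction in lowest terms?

Fold from the inside: start with 2/1.
  2 + 1/2 = 5/2
  3 + 2/5 = 17/5
  1 + 5/17 = 22/17

22/17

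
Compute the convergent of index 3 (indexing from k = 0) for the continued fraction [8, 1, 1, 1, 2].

Using pₖ = aₖpₖ₋₁ + pₖ₋₂, qₖ = aₖqₖ₋₁ + qₖ₋₂ (with p₋₁=1, p₋₂=0, q₋₁=0, q₋₂=1):
  k=0: a=8, p=8, q=1
  k=1: a=1, p=9, q=1
  k=2: a=1, p=17, q=2
  k=3: a=1, p=26, q=3

26/3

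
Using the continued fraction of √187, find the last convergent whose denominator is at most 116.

1135/83

√187 = [13; 1, 2, 13, 2, 1, 26, …] (period length 6).
Convergents:
  p_0/q_0 = 13/1
  p_1/q_1 = 14/1
  p_2/q_2 = 41/3
  p_3/q_3 = 547/40
  p_4/q_4 = 1135/83
  p_5/q_5 = 1682/123
q_4 = 83 ≤ 116 < 123 = q_5, so the answer is 1135/83.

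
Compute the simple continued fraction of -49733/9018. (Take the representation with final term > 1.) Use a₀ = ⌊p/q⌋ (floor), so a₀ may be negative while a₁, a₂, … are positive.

[-6; 2, 16, 3, 12, 2, 3]

-49733 = -6×9018 + 4375
9018 = 2×4375 + 268
4375 = 16×268 + 87
268 = 3×87 + 7
87 = 12×7 + 3
7 = 2×3 + 1
3 = 3×1 + 0  (stop)
So -49733/9018 = [-6; 2, 16, 3, 12, 2, 3].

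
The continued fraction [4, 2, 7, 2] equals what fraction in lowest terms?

Using pₖ = aₖpₖ₋₁ + pₖ₋₂ and qₖ = aₖqₖ₋₁ + qₖ₋₂:
  k=0: a=4, p=4, q=1
  k=1: a=2, p=9, q=2
  k=2: a=7, p=67, q=15
  k=3: a=2, p=143, q=32

143/32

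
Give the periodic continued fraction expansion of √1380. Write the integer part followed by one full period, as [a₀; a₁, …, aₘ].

[37; 6, 1, 2, 1, 6, 74]

a₀ = ⌊√1380⌋ = 37.
With m₀=0, d₀=1 and mₖ₊₁ = dₖaₖ − mₖ, dₖ₊₁ = (n − mₖ₊₁²)/dₖ, aₖ₊₁ = ⌊(a₀+mₖ₊₁)/dₖ₊₁⌋:
  k=1: m=37, d=11, a=6
  k=2: m=29, d=49, a=1
  k=3: m=20, d=20, a=2
  k=4: m=20, d=49, a=1
  k=5: m=29, d=11, a=6
  k=6: m=37, d=1, a=74
d=1 and a=2a₀=74 at k=6, so the next step gives (m, d) = (37, 11) again — its k=1 value — and the period has length 6.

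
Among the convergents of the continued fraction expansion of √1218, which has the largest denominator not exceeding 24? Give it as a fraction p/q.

√1218 = [34; 1, 8, 1, 68, …] (period length 4).
Convergents:
  p_0/q_0 = 34/1
  p_1/q_1 = 35/1
  p_2/q_2 = 314/9
  p_3/q_3 = 349/10
  p_4/q_4 = 24046/689
q_3 = 10 ≤ 24 < 689 = q_4, so the answer is 349/10.

349/10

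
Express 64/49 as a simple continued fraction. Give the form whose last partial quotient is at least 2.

64 = 1·49 + 15
49 = 3·15 + 4
15 = 3·4 + 3
4 = 1·3 + 1
3 = 3·1 + 0  (stop)
So 64/49 = [1; 3, 3, 1, 3].

[1; 3, 3, 1, 3]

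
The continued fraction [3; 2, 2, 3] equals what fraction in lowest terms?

Fold from the inside: start with 3/1.
  2 + 1/3 = 7/3
  2 + 3/7 = 17/7
  3 + 7/17 = 58/17

58/17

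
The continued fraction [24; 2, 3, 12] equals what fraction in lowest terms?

2101/86

Using pₖ = aₖpₖ₋₁ + pₖ₋₂ and qₖ = aₖqₖ₋₁ + qₖ₋₂:
  k=0: a=24, p=24, q=1
  k=1: a=2, p=49, q=2
  k=2: a=3, p=171, q=7
  k=3: a=12, p=2101, q=86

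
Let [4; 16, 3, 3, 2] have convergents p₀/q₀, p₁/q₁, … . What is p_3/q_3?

Using pₖ = aₖpₖ₋₁ + pₖ₋₂, qₖ = aₖqₖ₋₁ + qₖ₋₂ (with p₋₁=1, p₋₂=0, q₋₁=0, q₋₂=1):
  k=0: a=4, p=4, q=1
  k=1: a=16, p=65, q=16
  k=2: a=3, p=199, q=49
  k=3: a=3, p=662, q=163

662/163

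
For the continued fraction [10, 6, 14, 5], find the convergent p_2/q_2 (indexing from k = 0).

Using pₖ = aₖpₖ₋₁ + pₖ₋₂, qₖ = aₖqₖ₋₁ + qₖ₋₂ (with p₋₁=1, p₋₂=0, q₋₁=0, q₋₂=1):
  k=0: a=10, p=10, q=1
  k=1: a=6, p=61, q=6
  k=2: a=14, p=864, q=85

864/85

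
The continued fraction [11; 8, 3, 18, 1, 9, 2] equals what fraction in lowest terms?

112235/10093

Fold from the inside: start with 2/1.
  9 + 1/2 = 19/2
  1 + 2/19 = 21/19
  18 + 19/21 = 397/21
  3 + 21/397 = 1212/397
  8 + 397/1212 = 10093/1212
  11 + 1212/10093 = 112235/10093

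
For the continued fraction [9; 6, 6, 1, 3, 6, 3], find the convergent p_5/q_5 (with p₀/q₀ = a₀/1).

Using pₖ = aₖpₖ₋₁ + pₖ₋₂, qₖ = aₖqₖ₋₁ + qₖ₋₂ (with p₋₁=1, p₋₂=0, q₋₁=0, q₋₂=1):
  k=0: a=9, p=9, q=1
  k=1: a=6, p=55, q=6
  k=2: a=6, p=339, q=37
  k=3: a=1, p=394, q=43
  k=4: a=3, p=1521, q=166
  k=5: a=6, p=9520, q=1039

9520/1039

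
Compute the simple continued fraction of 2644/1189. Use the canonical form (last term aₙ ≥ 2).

[2; 4, 2, 7, 1, 4, 3]

2644 = 2·1189 + 266
1189 = 4·266 + 125
266 = 2·125 + 16
125 = 7·16 + 13
16 = 1·13 + 3
13 = 4·3 + 1
3 = 3·1 + 0  (stop)
So 2644/1189 = [2; 4, 2, 7, 1, 4, 3].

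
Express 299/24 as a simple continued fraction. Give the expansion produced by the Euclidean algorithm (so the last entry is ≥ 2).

299 = 12·24 + 11
24 = 2·11 + 2
11 = 5·2 + 1
2 = 2·1 + 0  (stop)
So 299/24 = [12; 2, 5, 2].

[12; 2, 5, 2]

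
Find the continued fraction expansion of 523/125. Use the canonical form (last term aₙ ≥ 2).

523 = 4·125 + 23
125 = 5·23 + 10
23 = 2·10 + 3
10 = 3·3 + 1
3 = 3·1 + 0  (stop)
So 523/125 = [4; 5, 2, 3, 3].

[4; 5, 2, 3, 3]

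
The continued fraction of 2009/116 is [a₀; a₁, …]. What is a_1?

2009 = 17·116 + 37   →  a_0 = 17
116 = 3·37 + 5   →  a_1 = 3

3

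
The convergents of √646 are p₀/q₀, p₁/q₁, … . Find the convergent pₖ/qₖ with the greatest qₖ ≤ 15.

√646 = [25; 2, 2, 2, 50, …] (period length 4).
Convergents:
  p_0/q_0 = 25/1
  p_1/q_1 = 51/2
  p_2/q_2 = 127/5
  p_3/q_3 = 305/12
  p_4/q_4 = 15377/605
q_3 = 12 ≤ 15 < 605 = q_4, so the answer is 305/12.

305/12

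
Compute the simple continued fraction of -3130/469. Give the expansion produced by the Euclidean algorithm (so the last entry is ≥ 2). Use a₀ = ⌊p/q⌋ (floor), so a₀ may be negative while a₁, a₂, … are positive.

-3130 = -7×469 + 153
469 = 3×153 + 10
153 = 15×10 + 3
10 = 3×3 + 1
3 = 3×1 + 0  (stop)
So -3130/469 = [-7; 3, 15, 3, 3].

[-7; 3, 15, 3, 3]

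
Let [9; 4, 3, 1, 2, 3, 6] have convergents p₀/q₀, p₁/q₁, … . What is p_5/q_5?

1459/158

Using pₖ = aₖpₖ₋₁ + pₖ₋₂, qₖ = aₖqₖ₋₁ + qₖ₋₂ (with p₋₁=1, p₋₂=0, q₋₁=0, q₋₂=1):
  k=0: a=9, p=9, q=1
  k=1: a=4, p=37, q=4
  k=2: a=3, p=120, q=13
  k=3: a=1, p=157, q=17
  k=4: a=2, p=434, q=47
  k=5: a=3, p=1459, q=158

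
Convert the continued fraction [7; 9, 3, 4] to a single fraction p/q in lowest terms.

860/121

Fold from the inside: start with 4/1.
  3 + 1/4 = 13/4
  9 + 4/13 = 121/13
  7 + 13/121 = 860/121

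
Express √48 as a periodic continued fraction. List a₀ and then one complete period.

a₀ = ⌊√48⌋ = 6.
With m₀=0, d₀=1 and mₖ₊₁ = dₖaₖ − mₖ, dₖ₊₁ = (n − mₖ₊₁²)/dₖ, aₖ₊₁ = ⌊(a₀+mₖ₊₁)/dₖ₊₁⌋:
  k=1: m=6, d=12, a=1
  k=2: m=6, d=1, a=12
d=1 and a=2a₀=12 at k=2, so the next step gives (m, d) = (6, 12) again — its k=1 value — and the period has length 2.

[6; 1, 12]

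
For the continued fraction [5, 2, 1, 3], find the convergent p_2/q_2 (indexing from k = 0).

Using pₖ = aₖpₖ₋₁ + pₖ₋₂, qₖ = aₖqₖ₋₁ + qₖ₋₂ (with p₋₁=1, p₋₂=0, q₋₁=0, q₋₂=1):
  k=0: a=5, p=5, q=1
  k=1: a=2, p=11, q=2
  k=2: a=1, p=16, q=3

16/3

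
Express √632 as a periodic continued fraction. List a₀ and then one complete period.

a₀ = ⌊√632⌋ = 25.
With m₀=0, d₀=1 and mₖ₊₁ = dₖaₖ − mₖ, dₖ₊₁ = (n − mₖ₊₁²)/dₖ, aₖ₊₁ = ⌊(a₀+mₖ₊₁)/dₖ₊₁⌋:
  k=1: m=25, d=7, a=7
  k=2: m=24, d=8, a=6
  k=3: m=24, d=7, a=7
  k=4: m=25, d=1, a=50
d=1 and a=2a₀=50 at k=4, so the next step gives (m, d) = (25, 7) again — its k=1 value — and the period has length 4.

[25; 7, 6, 7, 50]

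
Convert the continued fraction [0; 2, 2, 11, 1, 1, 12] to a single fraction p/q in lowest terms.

601/1490

Using pₖ = aₖpₖ₋₁ + pₖ₋₂ and qₖ = aₖqₖ₋₁ + qₖ₋₂:
  k=0: a=0, p=0, q=1
  k=1: a=2, p=1, q=2
  k=2: a=2, p=2, q=5
  k=3: a=11, p=23, q=57
  k=4: a=1, p=25, q=62
  k=5: a=1, p=48, q=119
  k=6: a=12, p=601, q=1490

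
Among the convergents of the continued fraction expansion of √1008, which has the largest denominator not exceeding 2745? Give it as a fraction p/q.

√1008 = [31; 1, 2, 1, 62, …] (period length 4).
Convergents:
  p_0/q_0 = 31/1
  p_1/q_1 = 32/1
  p_2/q_2 = 95/3
  p_3/q_3 = 127/4
  p_4/q_4 = 7969/251
  p_5/q_5 = 8096/255
  p_6/q_6 = 24161/761
  p_7/q_7 = 32257/1016
  p_8/q_8 = 2024095/63753
q_7 = 1016 ≤ 2745 < 63753 = q_8, so the answer is 32257/1016.

32257/1016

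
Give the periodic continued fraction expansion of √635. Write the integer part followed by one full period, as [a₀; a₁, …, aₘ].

[25; 5, 50]

a₀ = ⌊√635⌋ = 25.
With m₀=0, d₀=1 and mₖ₊₁ = dₖaₖ − mₖ, dₖ₊₁ = (n − mₖ₊₁²)/dₖ, aₖ₊₁ = ⌊(a₀+mₖ₊₁)/dₖ₊₁⌋:
  k=1: m=25, d=10, a=5
  k=2: m=25, d=1, a=50
d=1 and a=2a₀=50 at k=2, so the next step gives (m, d) = (25, 10) again — its k=1 value — and the period has length 2.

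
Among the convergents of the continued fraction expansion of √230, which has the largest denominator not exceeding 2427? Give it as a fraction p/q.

16561/1092

√230 = [15; 6, 30, …] (period length 2).
Convergents:
  p_0/q_0 = 15/1
  p_1/q_1 = 91/6
  p_2/q_2 = 2745/181
  p_3/q_3 = 16561/1092
  p_4/q_4 = 499575/32941
q_3 = 1092 ≤ 2427 < 32941 = q_4, so the answer is 16561/1092.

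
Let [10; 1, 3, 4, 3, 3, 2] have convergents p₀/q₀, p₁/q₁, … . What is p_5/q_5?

Using pₖ = aₖpₖ₋₁ + pₖ₋₂, qₖ = aₖqₖ₋₁ + qₖ₋₂ (with p₋₁=1, p₋₂=0, q₋₁=0, q₋₂=1):
  k=0: a=10, p=10, q=1
  k=1: a=1, p=11, q=1
  k=2: a=3, p=43, q=4
  k=3: a=4, p=183, q=17
  k=4: a=3, p=592, q=55
  k=5: a=3, p=1959, q=182

1959/182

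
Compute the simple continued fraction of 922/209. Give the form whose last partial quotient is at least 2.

922 = 4*209 + 86
209 = 2*86 + 37
86 = 2*37 + 12
37 = 3*12 + 1
12 = 12*1 + 0  (stop)
So 922/209 = [4; 2, 2, 3, 12].

[4; 2, 2, 3, 12]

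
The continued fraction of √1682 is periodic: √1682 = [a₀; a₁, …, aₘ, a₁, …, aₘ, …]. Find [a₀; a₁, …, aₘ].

[41; 82]

a₀ = ⌊√1682⌋ = 41.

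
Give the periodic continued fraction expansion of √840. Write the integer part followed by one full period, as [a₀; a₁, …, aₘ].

a₀ = ⌊√840⌋ = 28.

[28; 1, 56]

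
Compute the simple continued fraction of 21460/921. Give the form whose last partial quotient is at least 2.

[23; 3, 3, 12, 1, 6]

21460 = 23*921 + 277
921 = 3*277 + 90
277 = 3*90 + 7
90 = 12*7 + 6
7 = 1*6 + 1
6 = 6*1 + 0  (stop)
So 21460/921 = [23; 3, 3, 12, 1, 6].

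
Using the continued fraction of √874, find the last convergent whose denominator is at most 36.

473/16

√874 = [29; 1, 1, 3, 2, 3, 1, 1, 58, …] (period length 8).
Convergents:
  p_0/q_0 = 29/1
  p_1/q_1 = 30/1
  p_2/q_2 = 59/2
  p_3/q_3 = 207/7
  p_4/q_4 = 473/16
  p_5/q_5 = 1626/55
q_4 = 16 ≤ 36 < 55 = q_5, so the answer is 473/16.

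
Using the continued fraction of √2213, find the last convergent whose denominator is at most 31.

√2213 = [47; 23, 1, 1, 23, 94, …] (period length 5).
Convergents:
  p_0/q_0 = 47/1
  p_1/q_1 = 1082/23
  p_2/q_2 = 1129/24
  p_3/q_3 = 2211/47
q_2 = 24 ≤ 31 < 47 = q_3, so the answer is 1129/24.

1129/24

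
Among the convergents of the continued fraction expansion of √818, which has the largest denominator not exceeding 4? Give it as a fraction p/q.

86/3

√818 = [28; 1, 1, 1, 1, 56, …] (period length 5).
Convergents:
  p_0/q_0 = 28/1
  p_1/q_1 = 29/1
  p_2/q_2 = 57/2
  p_3/q_3 = 86/3
  p_4/q_4 = 143/5
q_3 = 3 ≤ 4 < 5 = q_4, so the answer is 86/3.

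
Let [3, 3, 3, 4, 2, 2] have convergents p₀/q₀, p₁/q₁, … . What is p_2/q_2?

33/10

Using pₖ = aₖpₖ₋₁ + pₖ₋₂, qₖ = aₖqₖ₋₁ + qₖ₋₂ (with p₋₁=1, p₋₂=0, q₋₁=0, q₋₂=1):
  k=0: a=3, p=3, q=1
  k=1: a=3, p=10, q=3
  k=2: a=3, p=33, q=10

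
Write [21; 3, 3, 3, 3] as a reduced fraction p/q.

Fold from the inside: start with 3/1.
  3 + 1/3 = 10/3
  3 + 3/10 = 33/10
  3 + 10/33 = 109/33
  21 + 33/109 = 2322/109

2322/109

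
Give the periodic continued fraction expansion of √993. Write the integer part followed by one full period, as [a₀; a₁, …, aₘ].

a₀ = ⌊√993⌋ = 31.
With m₀=0, d₀=1 and mₖ₊₁ = dₖaₖ − mₖ, dₖ₊₁ = (n − mₖ₊₁²)/dₖ, aₖ₊₁ = ⌊(a₀+mₖ₊₁)/dₖ₊₁⌋:
  k=1: m=31, d=32, a=1
  k=2: m=1, d=31, a=1
  k=3: m=30, d=3, a=20
  k=4: m=30, d=31, a=1
  k=5: m=1, d=32, a=1
  k=6: m=31, d=1, a=62
d=1 and a=2a₀=62 at k=6, so the next step gives (m, d) = (31, 32) again — its k=1 value — and the period has length 6.

[31; 1, 1, 20, 1, 1, 62]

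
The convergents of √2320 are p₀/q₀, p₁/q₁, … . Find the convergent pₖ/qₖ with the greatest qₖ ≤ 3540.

167041/3468

√2320 = [48; 6, 96, …] (period length 2).
Convergents:
  p_0/q_0 = 48/1
  p_1/q_1 = 289/6
  p_2/q_2 = 27792/577
  p_3/q_3 = 167041/3468
  p_4/q_4 = 16063728/333505
q_3 = 3468 ≤ 3540 < 333505 = q_4, so the answer is 167041/3468.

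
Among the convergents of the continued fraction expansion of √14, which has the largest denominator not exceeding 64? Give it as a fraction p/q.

√14 = [3; 1, 2, 1, 6, …] (period length 4).
Convergents:
  p_0/q_0 = 3/1
  p_1/q_1 = 4/1
  p_2/q_2 = 11/3
  p_3/q_3 = 15/4
  p_4/q_4 = 101/27
  p_5/q_5 = 116/31
  p_6/q_6 = 333/89
q_5 = 31 ≤ 64 < 89 = q_6, so the answer is 116/31.

116/31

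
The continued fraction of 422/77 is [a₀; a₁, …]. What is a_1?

2

422 = 5·77 + 37   →  a_0 = 5
77 = 2·37 + 3   →  a_1 = 2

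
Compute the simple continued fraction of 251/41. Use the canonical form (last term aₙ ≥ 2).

[6; 8, 5]

251 = 6·41 + 5
41 = 8·5 + 1
5 = 5·1 + 0  (stop)
So 251/41 = [6; 8, 5].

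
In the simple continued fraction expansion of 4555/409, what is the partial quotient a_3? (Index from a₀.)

4555 = 11·409 + 56   →  a_0 = 11
409 = 7·56 + 17   →  a_1 = 7
56 = 3·17 + 5   →  a_2 = 3
17 = 3·5 + 2   →  a_3 = 3

3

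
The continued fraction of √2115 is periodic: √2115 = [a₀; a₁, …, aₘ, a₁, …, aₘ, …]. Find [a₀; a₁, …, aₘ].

a₀ = ⌊√2115⌋ = 45.
With m₀=0, d₀=1 and mₖ₊₁ = dₖaₖ − mₖ, dₖ₊₁ = (n − mₖ₊₁²)/dₖ, aₖ₊₁ = ⌊(a₀+mₖ₊₁)/dₖ₊₁⌋:
  k=1: m=45, d=90, a=1
  k=2: m=45, d=1, a=90
d=1 and a=2a₀=90 at k=2, so the next step gives (m, d) = (45, 90) again — its k=1 value — and the period has length 2.

[45; 1, 90]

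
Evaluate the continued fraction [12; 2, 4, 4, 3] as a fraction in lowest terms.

1531/123

Using pₖ = aₖpₖ₋₁ + pₖ₋₂ and qₖ = aₖqₖ₋₁ + qₖ₋₂:
  k=0: a=12, p=12, q=1
  k=1: a=2, p=25, q=2
  k=2: a=4, p=112, q=9
  k=3: a=4, p=473, q=38
  k=4: a=3, p=1531, q=123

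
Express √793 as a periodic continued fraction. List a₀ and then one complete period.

[28; 6, 4, 6, 56]

a₀ = ⌊√793⌋ = 28.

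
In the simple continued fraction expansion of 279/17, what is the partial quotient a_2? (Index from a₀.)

279 = 16·17 + 7   →  a_0 = 16
17 = 2·7 + 3   →  a_1 = 2
7 = 2·3 + 1   →  a_2 = 2

2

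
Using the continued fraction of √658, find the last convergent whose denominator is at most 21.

√658 = [25; 1, 1, 1, 6, 1, 1, 1, 50, …] (period length 8).
Convergents:
  p_0/q_0 = 25/1
  p_1/q_1 = 26/1
  p_2/q_2 = 51/2
  p_3/q_3 = 77/3
  p_4/q_4 = 513/20
  p_5/q_5 = 590/23
q_4 = 20 ≤ 21 < 23 = q_5, so the answer is 513/20.

513/20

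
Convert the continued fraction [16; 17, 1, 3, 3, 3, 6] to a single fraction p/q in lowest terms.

Using pₖ = aₖpₖ₋₁ + pₖ₋₂ and qₖ = aₖqₖ₋₁ + qₖ₋₂:
  k=0: a=16, p=16, q=1
  k=1: a=17, p=273, q=17
  k=2: a=1, p=289, q=18
  k=3: a=3, p=1140, q=71
  k=4: a=3, p=3709, q=231
  k=5: a=3, p=12267, q=764
  k=6: a=6, p=77311, q=4815

77311/4815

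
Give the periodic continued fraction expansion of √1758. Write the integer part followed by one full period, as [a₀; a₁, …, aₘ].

a₀ = ⌊√1758⌋ = 41.
With m₀=0, d₀=1 and mₖ₊₁ = dₖaₖ − mₖ, dₖ₊₁ = (n − mₖ₊₁²)/dₖ, aₖ₊₁ = ⌊(a₀+mₖ₊₁)/dₖ₊₁⌋:
  k=1: m=41, d=77, a=1
  k=2: m=36, d=6, a=12
  k=3: m=36, d=77, a=1
  k=4: m=41, d=1, a=82
d=1 and a=2a₀=82 at k=4, so the next step gives (m, d) = (41, 77) again — its k=1 value — and the period has length 4.

[41; 1, 12, 1, 82]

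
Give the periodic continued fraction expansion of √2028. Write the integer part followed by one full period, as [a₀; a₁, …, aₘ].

[45; 30, 90]

a₀ = ⌊√2028⌋ = 45.
With m₀=0, d₀=1 and mₖ₊₁ = dₖaₖ − mₖ, dₖ₊₁ = (n − mₖ₊₁²)/dₖ, aₖ₊₁ = ⌊(a₀+mₖ₊₁)/dₖ₊₁⌋:
  k=1: m=45, d=3, a=30
  k=2: m=45, d=1, a=90
d=1 and a=2a₀=90 at k=2, so the next step gives (m, d) = (45, 3) again — its k=1 value — and the period has length 2.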